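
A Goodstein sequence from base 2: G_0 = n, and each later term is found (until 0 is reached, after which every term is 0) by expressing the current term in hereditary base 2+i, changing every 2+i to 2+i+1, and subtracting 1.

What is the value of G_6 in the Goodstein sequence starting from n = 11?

G_0=11  [base 2] 2^(2 + 1) + 2 + 1  →[2↦3]→  3^(3 + 1) + 3 + 1 = 85  −1 ⇒ G_1=84
G_1=84  [base 3] 3^(3 + 1) + 3  →[3↦4]→  4^(4 + 1) + 4 = 1028  −1 ⇒ G_2=1027
G_2=1027  [base 4] 4^(4 + 1) + 3  →[4↦5]→  5^(5 + 1) + 3 = 15628  −1 ⇒ G_3=15627
G_3=15627  [base 5] 5^(5 + 1) + 2  →[5↦6]→  6^(6 + 1) + 2 = 279938  −1 ⇒ G_4=279937
G_4=279937  [base 6] 6^(6 + 1) + 1  →[6↦7]→  7^(7 + 1) + 1 = 5764802  −1 ⇒ G_5=5764801
G_5=5764801  [base 7] 7^(7 + 1)  →[7↦8]→  8^(8 + 1) = 134217728  −1 ⇒ G_6=134217727
G_6=134217727  [base 8] 7·8^8 + 7·8^7 + 7·8^6 + 7·8^5 + 7·8^4 + 7·8^3 + 7·8^2 + 7·8 + 7  →[8↦9]→  7·9^9 + 7·9^7 + 7·9^6 + 7·9^5 + 7·9^4 + 7·9^3 + 7·9^2 + 7·9 + 7 = 2749609303  −1 ⇒ G_7=2749609302

134217727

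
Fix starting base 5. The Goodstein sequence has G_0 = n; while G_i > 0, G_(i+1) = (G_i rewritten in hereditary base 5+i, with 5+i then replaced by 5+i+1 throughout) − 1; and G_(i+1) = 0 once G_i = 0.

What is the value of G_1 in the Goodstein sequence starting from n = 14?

15

base 5: 14 = 2·5 + 4; at 6: 2·6 + 4 = 16; next = 15
base 6: 15 = 2·6 + 3; at 7: 2·7 + 3 = 17; next = 16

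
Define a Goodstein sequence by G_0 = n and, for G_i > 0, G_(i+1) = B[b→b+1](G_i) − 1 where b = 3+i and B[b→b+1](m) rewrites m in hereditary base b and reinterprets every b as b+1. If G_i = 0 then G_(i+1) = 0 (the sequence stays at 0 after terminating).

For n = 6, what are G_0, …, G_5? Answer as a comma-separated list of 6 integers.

6, 7, 7, 7, 7, 7

6 —HB3→ 2·3 —bump→ 2·4 = 8 —(−1)→ 7
7 —HB4→ 4 + 3 —bump→ 5 + 3 = 8 —(−1)→ 7
7 —HB5→ 5 + 2 —bump→ 6 + 2 = 8 —(−1)→ 7
7 —HB6→ 6 + 1 —bump→ 7 + 1 = 8 —(−1)→ 7
7 —HB7→ 7 —bump→ 8 = 8 —(−1)→ 7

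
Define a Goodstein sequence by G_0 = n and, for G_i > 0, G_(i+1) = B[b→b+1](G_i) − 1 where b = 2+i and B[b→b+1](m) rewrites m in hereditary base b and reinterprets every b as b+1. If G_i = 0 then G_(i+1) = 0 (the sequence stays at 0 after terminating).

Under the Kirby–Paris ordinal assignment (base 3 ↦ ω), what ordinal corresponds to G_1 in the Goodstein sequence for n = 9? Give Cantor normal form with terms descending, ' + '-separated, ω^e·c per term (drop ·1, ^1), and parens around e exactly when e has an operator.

(0) 9|_2 = 2^(2 + 1) + 1 ↦ 3^(3 + 1) + 1|_3 = 82 ⇒ 81
(1) 81|_3 = 3^(3 + 1) ↦ 4^(4 + 1)|_4 = 1024 ⇒ 1023

ω^(ω + 1)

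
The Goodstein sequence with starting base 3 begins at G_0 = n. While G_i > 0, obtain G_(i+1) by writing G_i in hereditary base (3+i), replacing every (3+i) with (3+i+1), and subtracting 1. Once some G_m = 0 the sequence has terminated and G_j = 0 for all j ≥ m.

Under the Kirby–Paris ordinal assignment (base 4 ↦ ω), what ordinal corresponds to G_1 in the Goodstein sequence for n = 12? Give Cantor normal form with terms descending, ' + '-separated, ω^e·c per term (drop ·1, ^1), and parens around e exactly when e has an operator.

step 0: 12 = 3^2 + 3; sub 4 for 3: 4^2 + 4; = 20; G_1 = 20−1 = 19
step 1: 19 = 4^2 + 3; sub 5 for 4: 5^2 + 3; = 28; G_2 = 28−1 = 27

ω^2 + 3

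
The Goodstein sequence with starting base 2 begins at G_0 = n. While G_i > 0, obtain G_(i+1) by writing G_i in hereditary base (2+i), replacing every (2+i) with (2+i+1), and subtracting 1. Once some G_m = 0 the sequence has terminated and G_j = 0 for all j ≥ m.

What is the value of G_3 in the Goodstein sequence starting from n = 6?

G_0=6  [base 2] 2^2 + 2  →[2↦3]→  3^3 + 3 = 30  −1 ⇒ G_1=29
G_1=29  [base 3] 3^3 + 2  →[3↦4]→  4^4 + 2 = 258  −1 ⇒ G_2=257
G_2=257  [base 4] 4^4 + 1  →[4↦5]→  5^5 + 1 = 3126  −1 ⇒ G_3=3125

3125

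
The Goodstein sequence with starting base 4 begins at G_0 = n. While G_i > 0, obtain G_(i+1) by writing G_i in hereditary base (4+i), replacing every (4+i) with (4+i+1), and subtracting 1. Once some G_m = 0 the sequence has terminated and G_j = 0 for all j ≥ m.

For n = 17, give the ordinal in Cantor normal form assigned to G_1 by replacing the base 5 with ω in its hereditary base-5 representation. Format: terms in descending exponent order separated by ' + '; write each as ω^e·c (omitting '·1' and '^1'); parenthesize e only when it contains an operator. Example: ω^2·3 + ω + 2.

(0) 17|_4 = 4^2 + 1 ↦ 5^2 + 1|_5 = 26 ⇒ 25
(1) 25|_5 = 5^2 ↦ 6^2|_6 = 36 ⇒ 35

ω^2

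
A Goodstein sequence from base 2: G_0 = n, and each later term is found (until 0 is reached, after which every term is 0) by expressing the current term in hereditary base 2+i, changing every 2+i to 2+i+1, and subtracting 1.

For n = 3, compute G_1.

base 2: 3 = 2 + 1; at 3: 3 + 1 = 4; next = 3
base 3: 3 = 3; at 4: 4 = 4; next = 3

3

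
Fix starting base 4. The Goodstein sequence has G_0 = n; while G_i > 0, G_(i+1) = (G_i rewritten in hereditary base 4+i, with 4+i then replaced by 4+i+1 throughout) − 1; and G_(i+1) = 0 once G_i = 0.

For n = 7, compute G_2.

7

7 —HB4→ 4 + 3 —bump→ 5 + 3 = 8 —(−1)→ 7
7 —HB5→ 5 + 2 —bump→ 6 + 2 = 8 —(−1)→ 7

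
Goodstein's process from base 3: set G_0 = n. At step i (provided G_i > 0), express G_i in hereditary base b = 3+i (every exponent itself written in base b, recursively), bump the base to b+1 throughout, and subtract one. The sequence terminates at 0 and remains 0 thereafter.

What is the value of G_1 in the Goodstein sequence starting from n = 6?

G_0 = 6. HB_3(6) = 2·3. Bump = 8. G_1 = 7.
G_1 = 7. HB_4(7) = 4 + 3. Bump = 8. G_2 = 7.

7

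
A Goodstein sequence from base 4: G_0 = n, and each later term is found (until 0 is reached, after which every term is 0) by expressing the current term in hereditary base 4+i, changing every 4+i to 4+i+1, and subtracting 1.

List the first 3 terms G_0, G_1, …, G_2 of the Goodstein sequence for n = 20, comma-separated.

20, 29, 39

base 4: 20 = 4^2 + 4; at 5: 5^2 + 5 = 30; next = 29
base 5: 29 = 5^2 + 4; at 6: 6^2 + 4 = 40; next = 39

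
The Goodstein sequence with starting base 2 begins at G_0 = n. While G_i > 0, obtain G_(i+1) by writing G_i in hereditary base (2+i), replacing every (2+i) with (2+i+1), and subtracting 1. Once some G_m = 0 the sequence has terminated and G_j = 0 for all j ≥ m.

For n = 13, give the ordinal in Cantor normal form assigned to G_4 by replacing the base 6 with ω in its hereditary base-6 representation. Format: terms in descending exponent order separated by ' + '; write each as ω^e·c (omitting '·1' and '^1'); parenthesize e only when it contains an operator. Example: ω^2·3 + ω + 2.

ω^(ω + 1) + ω^3·3 + ω^2·3 + ω·3 + 1

i=0: 13 = 2^(2 + 1) + 2^2 + 1 (b=2); 2→3: 3^(3 + 1) + 3^3 + 1 = 109; 109−1 = 108
i=1: 108 = 3^(3 + 1) + 3^3 (b=3); 3→4: 4^(4 + 1) + 4^4 = 1280; 1280−1 = 1279
i=2: 1279 = 4^(4 + 1) + 3·4^3 + 3·4^2 + 3·4 + 3 (b=4); 4→5: 5^(5 + 1) + 3·5^3 + 3·5^2 + 3·5 + 3 = 16093; 16093−1 = 16092
i=3: 16092 = 5^(5 + 1) + 3·5^3 + 3·5^2 + 3·5 + 2 (b=5); 5→6: 6^(6 + 1) + 3·6^3 + 3·6^2 + 3·6 + 2 = 280712; 280712−1 = 280711
i=4: 280711 = 6^(6 + 1) + 3·6^3 + 3·6^2 + 3·6 + 1 (b=6); 6→7: 7^(7 + 1) + 3·7^3 + 3·7^2 + 3·7 + 1 = 5765999; 5765999−1 = 5765998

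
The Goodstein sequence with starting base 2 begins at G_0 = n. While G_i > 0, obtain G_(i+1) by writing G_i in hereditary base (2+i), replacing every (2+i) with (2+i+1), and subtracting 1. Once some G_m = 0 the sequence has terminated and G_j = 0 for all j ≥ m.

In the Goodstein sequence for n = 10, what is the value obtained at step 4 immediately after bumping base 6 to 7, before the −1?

4215755

G_0=10  [base 2] 2^(2 + 1) + 2  →[2↦3]→  3^(3 + 1) + 3 = 84  −1 ⇒ G_1=83
G_1=83  [base 3] 3^(3 + 1) + 2  →[3↦4]→  4^(4 + 1) + 2 = 1026  −1 ⇒ G_2=1025
G_2=1025  [base 4] 4^(4 + 1) + 1  →[4↦5]→  5^(5 + 1) + 1 = 15626  −1 ⇒ G_3=15625
G_3=15625  [base 5] 5^(5 + 1)  →[5↦6]→  6^(6 + 1) = 279936  −1 ⇒ G_4=279935
G_4=279935  [base 6] 5·6^6 + 5·6^5 + 5·6^4 + 5·6^3 + 5·6^2 + 5·6 + 5  →[6↦7]→  5·7^7 + 5·7^5 + 5·7^4 + 5·7^3 + 5·7^2 + 5·7 + 5 = 4215755  −1 ⇒ G_5=4215754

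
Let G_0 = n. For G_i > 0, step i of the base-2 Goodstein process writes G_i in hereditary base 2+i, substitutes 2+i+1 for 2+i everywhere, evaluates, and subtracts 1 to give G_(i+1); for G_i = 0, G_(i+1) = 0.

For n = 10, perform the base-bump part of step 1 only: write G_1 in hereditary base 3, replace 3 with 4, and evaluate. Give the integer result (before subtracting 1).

1026

i=0: 10 = 2^(2 + 1) + 2 (b=2); 2→3: 3^(3 + 1) + 3 = 84; 84−1 = 83
i=1: 83 = 3^(3 + 1) + 2 (b=3); 3→4: 4^(4 + 1) + 2 = 1026; 1026−1 = 1025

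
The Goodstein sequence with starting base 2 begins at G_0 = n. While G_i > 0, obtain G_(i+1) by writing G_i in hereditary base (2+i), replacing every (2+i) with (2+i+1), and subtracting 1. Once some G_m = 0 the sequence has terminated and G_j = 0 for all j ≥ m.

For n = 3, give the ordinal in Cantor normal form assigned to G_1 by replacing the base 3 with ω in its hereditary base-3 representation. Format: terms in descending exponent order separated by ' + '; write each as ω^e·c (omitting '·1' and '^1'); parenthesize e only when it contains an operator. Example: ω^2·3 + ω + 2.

[0] 3 ≡ 2 + 1 (base 2). Lift 3: 4. −1: 3.
[1] 3 ≡ 3 (base 3). Lift 4: 4. −1: 3.

ω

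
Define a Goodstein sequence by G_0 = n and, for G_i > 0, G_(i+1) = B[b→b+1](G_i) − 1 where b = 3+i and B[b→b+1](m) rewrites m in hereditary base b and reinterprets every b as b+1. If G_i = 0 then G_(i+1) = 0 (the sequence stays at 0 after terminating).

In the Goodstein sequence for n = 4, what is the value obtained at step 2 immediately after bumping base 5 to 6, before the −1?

i=0: 4 = 3 + 1 (b=3); 3→4: 4 + 1 = 5; 5−1 = 4
i=1: 4 = 4 (b=4); 4→5: 5 = 5; 5−1 = 4
i=2: 4 = 4 (b=5); 5→6: 4 = 4; 4−1 = 3

4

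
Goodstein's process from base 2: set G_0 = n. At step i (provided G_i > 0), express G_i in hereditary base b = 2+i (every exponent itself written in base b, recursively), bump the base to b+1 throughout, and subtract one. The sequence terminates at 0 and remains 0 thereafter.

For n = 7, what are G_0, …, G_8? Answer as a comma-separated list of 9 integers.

7, 30, 259, 3127, 46657, 823543, 16777215, 37665879, 77777775

7 —HB2→ 2^2 + 2 + 1 —bump→ 3^3 + 3 + 1 = 31 —(−1)→ 30
30 —HB3→ 3^3 + 3 —bump→ 4^4 + 4 = 260 —(−1)→ 259
259 —HB4→ 4^4 + 3 —bump→ 5^5 + 3 = 3128 —(−1)→ 3127
3127 —HB5→ 5^5 + 2 —bump→ 6^6 + 2 = 46658 —(−1)→ 46657
46657 —HB6→ 6^6 + 1 —bump→ 7^7 + 1 = 823544 —(−1)→ 823543
823543 —HB7→ 7^7 —bump→ 8^8 = 16777216 —(−1)→ 16777215
16777215 —HB8→ 7·8^7 + 7·8^6 + 7·8^5 + 7·8^4 + 7·8^3 + 7·8^2 + 7·8 + 7 —bump→ 7·9^7 + 7·9^6 + 7·9^5 + 7·9^4 + 7·9^3 + 7·9^2 + 7·9 + 7 = 37665880 —(−1)→ 37665879
37665879 —HB9→ 7·9^7 + 7·9^6 + 7·9^5 + 7·9^4 + 7·9^3 + 7·9^2 + 7·9 + 6 —bump→ 7·10^7 + 7·10^6 + 7·10^5 + 7·10^4 + 7·10^3 + 7·10^2 + 7·10 + 6 = 77777776 —(−1)→ 77777775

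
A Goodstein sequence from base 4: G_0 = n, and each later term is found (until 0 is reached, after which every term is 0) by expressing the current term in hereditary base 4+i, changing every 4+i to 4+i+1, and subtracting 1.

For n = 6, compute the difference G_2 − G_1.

0

6 —HB4→ 4 + 2 —bump→ 5 + 2 = 7 —(−1)→ 6
6 —HB5→ 5 + 1 —bump→ 6 + 1 = 7 —(−1)→ 6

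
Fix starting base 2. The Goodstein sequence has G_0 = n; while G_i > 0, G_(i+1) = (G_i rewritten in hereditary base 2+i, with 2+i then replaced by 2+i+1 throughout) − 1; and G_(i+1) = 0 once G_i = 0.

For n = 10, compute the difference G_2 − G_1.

942

base 2: 10 = 2^(2 + 1) + 2; at 3: 3^(3 + 1) + 3 = 84; next = 83
base 3: 83 = 3^(3 + 1) + 2; at 4: 4^(4 + 1) + 2 = 1026; next = 1025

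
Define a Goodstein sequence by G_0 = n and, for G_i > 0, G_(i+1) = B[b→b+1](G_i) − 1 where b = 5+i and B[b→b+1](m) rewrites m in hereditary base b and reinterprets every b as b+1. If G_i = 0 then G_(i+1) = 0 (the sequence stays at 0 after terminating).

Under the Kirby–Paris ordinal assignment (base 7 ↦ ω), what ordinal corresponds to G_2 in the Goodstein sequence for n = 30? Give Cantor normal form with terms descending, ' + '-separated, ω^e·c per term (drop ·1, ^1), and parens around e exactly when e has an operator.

i=0: 30 = 5^2 + 5 (b=5); 5→6: 6^2 + 6 = 42; 42−1 = 41
i=1: 41 = 6^2 + 5 (b=6); 6→7: 7^2 + 5 = 54; 54−1 = 53
i=2: 53 = 7^2 + 4 (b=7); 7→8: 8^2 + 4 = 68; 68−1 = 67

ω^2 + 4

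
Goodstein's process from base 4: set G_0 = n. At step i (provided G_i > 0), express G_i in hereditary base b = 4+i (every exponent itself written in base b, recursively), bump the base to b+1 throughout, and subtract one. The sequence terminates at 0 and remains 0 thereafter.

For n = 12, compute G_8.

[0] 12 ≡ 3·4 (base 4). Lift 5: 15. −1: 14.
[1] 14 ≡ 2·5 + 4 (base 5). Lift 6: 16. −1: 15.
[2] 15 ≡ 2·6 + 3 (base 6). Lift 7: 17. −1: 16.
[3] 16 ≡ 2·7 + 2 (base 7). Lift 8: 18. −1: 17.
[4] 17 ≡ 2·8 + 1 (base 8). Lift 9: 19. −1: 18.
[5] 18 ≡ 2·9 (base 9). Lift 10: 20. −1: 19.
[6] 19 ≡ 10 + 9 (base 10). Lift 11: 20. −1: 19.
[7] 19 ≡ 11 + 8 (base 11). Lift 12: 20. −1: 19.

19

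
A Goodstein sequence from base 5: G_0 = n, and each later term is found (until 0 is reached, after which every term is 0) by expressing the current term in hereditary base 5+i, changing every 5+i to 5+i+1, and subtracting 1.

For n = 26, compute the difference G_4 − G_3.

base 5: 26 = 5^2 + 1; at 6: 6^2 + 1 = 37; next = 36
base 6: 36 = 6^2; at 7: 7^2 = 49; next = 48
base 7: 48 = 6·7 + 6; at 8: 6·8 + 6 = 54; next = 53
base 8: 53 = 6·8 + 5; at 9: 6·9 + 5 = 59; next = 58

5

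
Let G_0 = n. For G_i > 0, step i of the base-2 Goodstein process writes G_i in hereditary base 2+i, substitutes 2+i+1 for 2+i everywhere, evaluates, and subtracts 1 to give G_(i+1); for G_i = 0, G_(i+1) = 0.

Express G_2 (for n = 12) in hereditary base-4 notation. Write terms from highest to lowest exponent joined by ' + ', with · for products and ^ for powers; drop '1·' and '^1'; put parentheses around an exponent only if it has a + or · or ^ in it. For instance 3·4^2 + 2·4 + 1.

i=0: 12 = 2^(2 + 1) + 2^2 (b=2); 2→3: 3^(3 + 1) + 3^3 = 108; 108−1 = 107
i=1: 107 = 3^(3 + 1) + 2·3^2 + 2·3 + 2 (b=3); 3→4: 4^(4 + 1) + 2·4^2 + 2·4 + 2 = 1066; 1066−1 = 1065
i=2: 1065 = 4^(4 + 1) + 2·4^2 + 2·4 + 1 (b=4); 4→5: 5^(5 + 1) + 2·5^2 + 2·5 + 1 = 15686; 15686−1 = 15685

4^(4 + 1) + 2·4^2 + 2·4 + 1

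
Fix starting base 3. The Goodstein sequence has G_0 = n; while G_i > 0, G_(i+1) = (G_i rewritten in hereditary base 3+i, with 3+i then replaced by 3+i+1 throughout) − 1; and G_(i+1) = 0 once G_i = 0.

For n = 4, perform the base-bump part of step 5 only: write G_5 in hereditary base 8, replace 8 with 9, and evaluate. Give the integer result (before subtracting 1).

1

4 —HB3→ 3 + 1 —bump→ 4 + 1 = 5 —(−1)→ 4
4 —HB4→ 4 —bump→ 5 = 5 —(−1)→ 4
4 —HB5→ 4 —bump→ 4 = 4 —(−1)→ 3
3 —HB6→ 3 —bump→ 3 = 3 —(−1)→ 2
2 —HB7→ 2 —bump→ 2 = 2 —(−1)→ 1
1 —HB8→ 1 —bump→ 1 = 1 —(−1)→ 0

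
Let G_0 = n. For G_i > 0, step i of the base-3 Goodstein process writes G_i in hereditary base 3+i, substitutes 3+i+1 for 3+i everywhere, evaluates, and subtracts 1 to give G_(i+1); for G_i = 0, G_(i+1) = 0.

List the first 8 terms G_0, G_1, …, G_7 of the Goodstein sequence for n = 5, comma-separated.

step 0: 5 = 3 + 2; sub 4 for 3: 4 + 2; = 6; G_1 = 6−1 = 5
step 1: 5 = 4 + 1; sub 5 for 4: 5 + 1; = 6; G_2 = 6−1 = 5
step 2: 5 = 5; sub 6 for 5: 6; = 6; G_3 = 6−1 = 5
step 3: 5 = 5; sub 7 for 6: 5; = 5; G_4 = 5−1 = 4
step 4: 4 = 4; sub 8 for 7: 4; = 4; G_5 = 4−1 = 3
step 5: 3 = 3; sub 9 for 8: 3; = 3; G_6 = 3−1 = 2
step 6: 2 = 2; sub 10 for 9: 2; = 2; G_7 = 2−1 = 1

5, 5, 5, 5, 4, 3, 2, 1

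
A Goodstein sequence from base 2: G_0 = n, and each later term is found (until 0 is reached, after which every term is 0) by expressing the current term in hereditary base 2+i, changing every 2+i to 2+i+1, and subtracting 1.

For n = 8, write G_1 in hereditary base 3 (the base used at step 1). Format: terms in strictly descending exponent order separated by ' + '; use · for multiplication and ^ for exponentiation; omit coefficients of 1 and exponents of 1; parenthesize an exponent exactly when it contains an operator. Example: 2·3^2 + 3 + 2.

G_0=8  [base 2] 2^(2 + 1)  →[2↦3]→  3^(3 + 1) = 81  −1 ⇒ G_1=80
G_1=80  [base 3] 2·3^3 + 2·3^2 + 2·3 + 2  →[3↦4]→  2·4^4 + 2·4^2 + 2·4 + 2 = 554  −1 ⇒ G_2=553

2·3^3 + 2·3^2 + 2·3 + 2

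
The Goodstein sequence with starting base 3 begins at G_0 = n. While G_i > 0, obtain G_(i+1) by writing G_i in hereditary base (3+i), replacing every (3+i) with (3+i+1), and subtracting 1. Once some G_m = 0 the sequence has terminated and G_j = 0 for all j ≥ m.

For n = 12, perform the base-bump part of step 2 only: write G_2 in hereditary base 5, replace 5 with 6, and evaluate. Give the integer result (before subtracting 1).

i=0: 12 = 3^2 + 3 (b=3); 3→4: 4^2 + 4 = 20; 20−1 = 19
i=1: 19 = 4^2 + 3 (b=4); 4→5: 5^2 + 3 = 28; 28−1 = 27
i=2: 27 = 5^2 + 2 (b=5); 5→6: 6^2 + 2 = 38; 38−1 = 37

38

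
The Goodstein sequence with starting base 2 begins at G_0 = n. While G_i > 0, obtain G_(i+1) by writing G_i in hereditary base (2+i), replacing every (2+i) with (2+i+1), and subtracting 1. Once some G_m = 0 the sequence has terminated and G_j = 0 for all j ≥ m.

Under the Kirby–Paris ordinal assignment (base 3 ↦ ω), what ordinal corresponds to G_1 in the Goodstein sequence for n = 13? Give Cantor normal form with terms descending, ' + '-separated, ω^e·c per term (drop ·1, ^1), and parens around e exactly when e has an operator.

ω^(ω + 1) + ω^ω

13 —HB2→ 2^(2 + 1) + 2^2 + 1 —bump→ 3^(3 + 1) + 3^3 + 1 = 109 —(−1)→ 108
108 —HB3→ 3^(3 + 1) + 3^3 —bump→ 4^(4 + 1) + 4^4 = 1280 —(−1)→ 1279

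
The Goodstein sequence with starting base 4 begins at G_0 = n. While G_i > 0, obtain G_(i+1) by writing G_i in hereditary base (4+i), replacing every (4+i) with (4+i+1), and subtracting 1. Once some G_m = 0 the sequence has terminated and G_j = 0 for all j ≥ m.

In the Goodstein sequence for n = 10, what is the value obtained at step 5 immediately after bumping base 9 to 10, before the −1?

14

G_0 = 10. HB_4(10) = 2·4 + 2. Bump = 12. G_1 = 11.
G_1 = 11. HB_5(11) = 2·5 + 1. Bump = 13. G_2 = 12.
G_2 = 12. HB_6(12) = 2·6. Bump = 14. G_3 = 13.
G_3 = 13. HB_7(13) = 7 + 6. Bump = 14. G_4 = 13.
G_4 = 13. HB_8(13) = 8 + 5. Bump = 14. G_5 = 13.
G_5 = 13. HB_9(13) = 9 + 4. Bump = 14. G_6 = 13.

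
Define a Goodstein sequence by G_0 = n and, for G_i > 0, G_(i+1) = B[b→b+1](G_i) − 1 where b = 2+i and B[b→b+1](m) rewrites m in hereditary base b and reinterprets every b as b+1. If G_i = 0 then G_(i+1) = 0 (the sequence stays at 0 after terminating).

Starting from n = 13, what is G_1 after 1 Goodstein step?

108

13 —HB2→ 2^(2 + 1) + 2^2 + 1 —bump→ 3^(3 + 1) + 3^3 + 1 = 109 —(−1)→ 108
108 —HB3→ 3^(3 + 1) + 3^3 —bump→ 4^(4 + 1) + 4^4 = 1280 —(−1)→ 1279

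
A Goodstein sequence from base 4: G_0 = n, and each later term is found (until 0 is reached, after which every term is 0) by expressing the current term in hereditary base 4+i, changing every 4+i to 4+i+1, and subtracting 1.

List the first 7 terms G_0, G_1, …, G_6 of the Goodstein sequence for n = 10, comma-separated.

10, 11, 12, 13, 13, 13, 13

base 4: 10 = 2·4 + 2; at 5: 2·5 + 2 = 12; next = 11
base 5: 11 = 2·5 + 1; at 6: 2·6 + 1 = 13; next = 12
base 6: 12 = 2·6; at 7: 2·7 = 14; next = 13
base 7: 13 = 7 + 6; at 8: 8 + 6 = 14; next = 13
base 8: 13 = 8 + 5; at 9: 9 + 5 = 14; next = 13
base 9: 13 = 9 + 4; at 10: 10 + 4 = 14; next = 13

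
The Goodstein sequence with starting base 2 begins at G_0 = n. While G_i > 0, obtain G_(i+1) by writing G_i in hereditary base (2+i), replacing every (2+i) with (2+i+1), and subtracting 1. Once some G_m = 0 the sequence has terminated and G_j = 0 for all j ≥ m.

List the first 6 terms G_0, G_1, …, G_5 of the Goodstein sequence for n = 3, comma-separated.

G_0 = 3. HB_2(3) = 2 + 1. Bump = 4. G_1 = 3.
G_1 = 3. HB_3(3) = 3. Bump = 4. G_2 = 3.
G_2 = 3. HB_4(3) = 3. Bump = 3. G_3 = 2.
G_3 = 2. HB_5(2) = 2. Bump = 2. G_4 = 1.
G_4 = 1. HB_6(1) = 1. Bump = 1. G_5 = 0.

3, 3, 3, 2, 1, 0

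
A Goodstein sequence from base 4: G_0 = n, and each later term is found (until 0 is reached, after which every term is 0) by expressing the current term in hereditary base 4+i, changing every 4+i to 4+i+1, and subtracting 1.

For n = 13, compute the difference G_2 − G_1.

[0] 13 ≡ 3·4 + 1 (base 4). Lift 5: 16. −1: 15.
[1] 15 ≡ 3·5 (base 5). Lift 6: 18. −1: 17.

2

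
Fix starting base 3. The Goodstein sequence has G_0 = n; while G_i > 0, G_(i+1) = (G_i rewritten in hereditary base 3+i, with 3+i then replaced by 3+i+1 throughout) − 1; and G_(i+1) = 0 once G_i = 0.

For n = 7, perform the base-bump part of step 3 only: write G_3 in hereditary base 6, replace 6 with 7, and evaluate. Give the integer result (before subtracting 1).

10

7 —HB3→ 2·3 + 1 —bump→ 2·4 + 1 = 9 —(−1)→ 8
8 —HB4→ 2·4 —bump→ 2·5 = 10 —(−1)→ 9
9 —HB5→ 5 + 4 —bump→ 6 + 4 = 10 —(−1)→ 9
9 —HB6→ 6 + 3 —bump→ 7 + 3 = 10 —(−1)→ 9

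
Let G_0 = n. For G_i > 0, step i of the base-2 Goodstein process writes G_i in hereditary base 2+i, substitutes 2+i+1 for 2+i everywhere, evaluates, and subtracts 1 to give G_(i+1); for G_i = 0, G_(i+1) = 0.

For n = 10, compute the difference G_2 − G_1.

942

i=0: 10 = 2^(2 + 1) + 2 (b=2); 2→3: 3^(3 + 1) + 3 = 84; 84−1 = 83
i=1: 83 = 3^(3 + 1) + 2 (b=3); 3→4: 4^(4 + 1) + 2 = 1026; 1026−1 = 1025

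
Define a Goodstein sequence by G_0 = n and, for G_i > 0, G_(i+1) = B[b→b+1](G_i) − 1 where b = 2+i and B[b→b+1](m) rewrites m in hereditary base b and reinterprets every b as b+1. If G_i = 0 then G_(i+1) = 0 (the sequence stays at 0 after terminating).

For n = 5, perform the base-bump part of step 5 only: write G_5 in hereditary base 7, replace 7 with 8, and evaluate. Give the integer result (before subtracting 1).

1752

step 0: 5 = 2^2 + 1; sub 3 for 2: 3^3 + 1; = 28; G_1 = 28−1 = 27
step 1: 27 = 3^3; sub 4 for 3: 4^4; = 256; G_2 = 256−1 = 255
step 2: 255 = 3·4^3 + 3·4^2 + 3·4 + 3; sub 5 for 4: 3·5^3 + 3·5^2 + 3·5 + 3; = 468; G_3 = 468−1 = 467
step 3: 467 = 3·5^3 + 3·5^2 + 3·5 + 2; sub 6 for 5: 3·6^3 + 3·6^2 + 3·6 + 2; = 776; G_4 = 776−1 = 775
step 4: 775 = 3·6^3 + 3·6^2 + 3·6 + 1; sub 7 for 6: 3·7^3 + 3·7^2 + 3·7 + 1; = 1198; G_5 = 1198−1 = 1197
step 5: 1197 = 3·7^3 + 3·7^2 + 3·7; sub 8 for 7: 3·8^3 + 3·8^2 + 3·8; = 1752; G_6 = 1752−1 = 1751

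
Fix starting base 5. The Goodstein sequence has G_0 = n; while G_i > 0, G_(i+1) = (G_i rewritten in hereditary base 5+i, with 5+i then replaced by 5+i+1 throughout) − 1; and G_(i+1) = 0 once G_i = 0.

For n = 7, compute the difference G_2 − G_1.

step 0: 7 = 5 + 2; sub 6 for 5: 6 + 2; = 8; G_1 = 8−1 = 7
step 1: 7 = 6 + 1; sub 7 for 6: 7 + 1; = 8; G_2 = 8−1 = 7

0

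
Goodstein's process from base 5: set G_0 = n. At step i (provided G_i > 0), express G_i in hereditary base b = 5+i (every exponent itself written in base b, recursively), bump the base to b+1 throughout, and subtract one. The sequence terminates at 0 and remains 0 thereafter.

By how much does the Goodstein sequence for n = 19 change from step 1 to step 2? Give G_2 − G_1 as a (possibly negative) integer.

G_0=19  [base 5] 3·5 + 4  →[5↦6]→  3·6 + 4 = 22  −1 ⇒ G_1=21
G_1=21  [base 6] 3·6 + 3  →[6↦7]→  3·7 + 3 = 24  −1 ⇒ G_2=23

2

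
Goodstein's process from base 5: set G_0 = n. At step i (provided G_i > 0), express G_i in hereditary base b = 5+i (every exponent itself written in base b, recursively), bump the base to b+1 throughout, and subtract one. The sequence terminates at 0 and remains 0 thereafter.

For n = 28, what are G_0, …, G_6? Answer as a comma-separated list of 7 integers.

G_0=28  [base 5] 5^2 + 3  →[5↦6]→  6^2 + 3 = 39  −1 ⇒ G_1=38
G_1=38  [base 6] 6^2 + 2  →[6↦7]→  7^2 + 2 = 51  −1 ⇒ G_2=50
G_2=50  [base 7] 7^2 + 1  →[7↦8]→  8^2 + 1 = 65  −1 ⇒ G_3=64
G_3=64  [base 8] 8^2  →[8↦9]→  9^2 = 81  −1 ⇒ G_4=80
G_4=80  [base 9] 8·9 + 8  →[9↦10]→  8·10 + 8 = 88  −1 ⇒ G_5=87
G_5=87  [base 10] 8·10 + 7  →[10↦11]→  8·11 + 7 = 95  −1 ⇒ G_6=94

28, 38, 50, 64, 80, 87, 94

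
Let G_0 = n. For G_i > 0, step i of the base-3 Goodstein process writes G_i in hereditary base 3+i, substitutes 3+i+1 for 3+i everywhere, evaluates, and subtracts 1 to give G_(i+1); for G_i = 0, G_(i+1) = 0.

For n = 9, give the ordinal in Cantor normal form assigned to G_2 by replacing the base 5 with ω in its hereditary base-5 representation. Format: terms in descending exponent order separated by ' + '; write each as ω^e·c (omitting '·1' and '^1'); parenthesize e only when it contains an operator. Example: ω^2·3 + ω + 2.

ω·3 + 2

9 —HB3→ 3^2 —bump→ 4^2 = 16 —(−1)→ 15
15 —HB4→ 3·4 + 3 —bump→ 3·5 + 3 = 18 —(−1)→ 17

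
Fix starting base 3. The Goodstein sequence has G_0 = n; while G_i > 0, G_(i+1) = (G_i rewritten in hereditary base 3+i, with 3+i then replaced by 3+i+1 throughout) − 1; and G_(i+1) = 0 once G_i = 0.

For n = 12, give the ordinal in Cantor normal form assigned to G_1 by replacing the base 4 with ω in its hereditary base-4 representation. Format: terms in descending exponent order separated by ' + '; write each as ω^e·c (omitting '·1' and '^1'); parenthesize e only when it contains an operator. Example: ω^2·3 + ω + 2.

[0] 12 ≡ 3^2 + 3 (base 3). Lift 4: 20. −1: 19.
[1] 19 ≡ 4^2 + 3 (base 4). Lift 5: 28. −1: 27.

ω^2 + 3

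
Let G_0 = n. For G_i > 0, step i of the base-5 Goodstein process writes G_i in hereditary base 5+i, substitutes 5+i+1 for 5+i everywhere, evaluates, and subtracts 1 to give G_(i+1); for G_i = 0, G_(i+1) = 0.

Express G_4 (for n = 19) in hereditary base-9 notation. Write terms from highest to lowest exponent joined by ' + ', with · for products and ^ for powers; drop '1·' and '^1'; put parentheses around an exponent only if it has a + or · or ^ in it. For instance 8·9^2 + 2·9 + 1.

base 5: 19 = 3·5 + 4; at 6: 3·6 + 4 = 22; next = 21
base 6: 21 = 3·6 + 3; at 7: 3·7 + 3 = 24; next = 23
base 7: 23 = 3·7 + 2; at 8: 3·8 + 2 = 26; next = 25
base 8: 25 = 3·8 + 1; at 9: 3·9 + 1 = 28; next = 27
base 9: 27 = 3·9; at 10: 3·10 = 30; next = 29

3·9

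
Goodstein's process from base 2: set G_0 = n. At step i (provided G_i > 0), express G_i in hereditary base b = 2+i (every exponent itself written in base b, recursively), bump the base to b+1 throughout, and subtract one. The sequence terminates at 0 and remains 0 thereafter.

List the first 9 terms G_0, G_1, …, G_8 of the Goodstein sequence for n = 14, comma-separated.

14, 110, 1281, 18750, 326591, 5862840, 134404971, 3487116548, 100000555551

i=0: 14 = 2^(2 + 1) + 2^2 + 2 (b=2); 2→3: 3^(3 + 1) + 3^3 + 3 = 111; 111−1 = 110
i=1: 110 = 3^(3 + 1) + 3^3 + 2 (b=3); 3→4: 4^(4 + 1) + 4^4 + 2 = 1282; 1282−1 = 1281
i=2: 1281 = 4^(4 + 1) + 4^4 + 1 (b=4); 4→5: 5^(5 + 1) + 5^5 + 1 = 18751; 18751−1 = 18750
i=3: 18750 = 5^(5 + 1) + 5^5 (b=5); 5→6: 6^(6 + 1) + 6^6 = 326592; 326592−1 = 326591
i=4: 326591 = 6^(6 + 1) + 5·6^5 + 5·6^4 + 5·6^3 + 5·6^2 + 5·6 + 5 (b=6); 6→7: 7^(7 + 1) + 5·7^5 + 5·7^4 + 5·7^3 + 5·7^2 + 5·7 + 5 = 5862841; 5862841−1 = 5862840
i=5: 5862840 = 7^(7 + 1) + 5·7^5 + 5·7^4 + 5·7^3 + 5·7^2 + 5·7 + 4 (b=7); 7→8: 8^(8 + 1) + 5·8^5 + 5·8^4 + 5·8^3 + 5·8^2 + 5·8 + 4 = 134404972; 134404972−1 = 134404971
i=6: 134404971 = 8^(8 + 1) + 5·8^5 + 5·8^4 + 5·8^3 + 5·8^2 + 5·8 + 3 (b=8); 8→9: 9^(9 + 1) + 5·9^5 + 5·9^4 + 5·9^3 + 5·9^2 + 5·9 + 3 = 3487116549; 3487116549−1 = 3487116548
i=7: 3487116548 = 9^(9 + 1) + 5·9^5 + 5·9^4 + 5·9^3 + 5·9^2 + 5·9 + 2 (b=9); 9→10: 10^(10 + 1) + 5·10^5 + 5·10^4 + 5·10^3 + 5·10^2 + 5·10 + 2 = 100000555552; 100000555552−1 = 100000555551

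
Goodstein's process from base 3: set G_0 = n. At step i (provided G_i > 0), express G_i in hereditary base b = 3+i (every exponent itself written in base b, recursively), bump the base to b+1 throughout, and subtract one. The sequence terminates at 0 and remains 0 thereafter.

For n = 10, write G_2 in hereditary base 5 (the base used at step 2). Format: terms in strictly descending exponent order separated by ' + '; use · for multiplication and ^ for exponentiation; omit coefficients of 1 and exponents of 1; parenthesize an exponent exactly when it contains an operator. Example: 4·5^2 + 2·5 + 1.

4·5 + 4

[0] 10 ≡ 3^2 + 1 (base 3). Lift 4: 17. −1: 16.
[1] 16 ≡ 4^2 (base 4). Lift 5: 25. −1: 24.
[2] 24 ≡ 4·5 + 4 (base 5). Lift 6: 28. −1: 27.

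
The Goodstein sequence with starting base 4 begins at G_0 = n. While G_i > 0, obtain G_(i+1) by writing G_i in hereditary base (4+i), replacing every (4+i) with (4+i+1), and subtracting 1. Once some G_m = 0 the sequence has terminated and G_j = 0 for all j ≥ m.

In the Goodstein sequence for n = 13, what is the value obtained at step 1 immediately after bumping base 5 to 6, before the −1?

18

[0] 13 ≡ 3·4 + 1 (base 4). Lift 5: 16. −1: 15.
[1] 15 ≡ 3·5 (base 5). Lift 6: 18. −1: 17.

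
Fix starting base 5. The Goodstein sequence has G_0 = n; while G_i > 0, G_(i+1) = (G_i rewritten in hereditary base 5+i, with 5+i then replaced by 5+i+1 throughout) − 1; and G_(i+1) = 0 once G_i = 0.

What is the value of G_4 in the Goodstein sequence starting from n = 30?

[0] 30 ≡ 5^2 + 5 (base 5). Lift 6: 42. −1: 41.
[1] 41 ≡ 6^2 + 5 (base 6). Lift 7: 54. −1: 53.
[2] 53 ≡ 7^2 + 4 (base 7). Lift 8: 68. −1: 67.
[3] 67 ≡ 8^2 + 3 (base 8). Lift 9: 84. −1: 83.
[4] 83 ≡ 9^2 + 2 (base 9). Lift 10: 102. −1: 101.

83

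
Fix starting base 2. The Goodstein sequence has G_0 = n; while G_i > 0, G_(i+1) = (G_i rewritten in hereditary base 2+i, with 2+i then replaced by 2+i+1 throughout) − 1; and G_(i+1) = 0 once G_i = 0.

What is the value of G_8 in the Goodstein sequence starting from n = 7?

G_0=7  [base 2] 2^2 + 2 + 1  →[2↦3]→  3^3 + 3 + 1 = 31  −1 ⇒ G_1=30
G_1=30  [base 3] 3^3 + 3  →[3↦4]→  4^4 + 4 = 260  −1 ⇒ G_2=259
G_2=259  [base 4] 4^4 + 3  →[4↦5]→  5^5 + 3 = 3128  −1 ⇒ G_3=3127
G_3=3127  [base 5] 5^5 + 2  →[5↦6]→  6^6 + 2 = 46658  −1 ⇒ G_4=46657
G_4=46657  [base 6] 6^6 + 1  →[6↦7]→  7^7 + 1 = 823544  −1 ⇒ G_5=823543
G_5=823543  [base 7] 7^7  →[7↦8]→  8^8 = 16777216  −1 ⇒ G_6=16777215
G_6=16777215  [base 8] 7·8^7 + 7·8^6 + 7·8^5 + 7·8^4 + 7·8^3 + 7·8^2 + 7·8 + 7  →[8↦9]→  7·9^7 + 7·9^6 + 7·9^5 + 7·9^4 + 7·9^3 + 7·9^2 + 7·9 + 7 = 37665880  −1 ⇒ G_7=37665879
G_7=37665879  [base 9] 7·9^7 + 7·9^6 + 7·9^5 + 7·9^4 + 7·9^3 + 7·9^2 + 7·9 + 6  →[9↦10]→  7·10^7 + 7·10^6 + 7·10^5 + 7·10^4 + 7·10^3 + 7·10^2 + 7·10 + 6 = 77777776  −1 ⇒ G_8=77777775
G_8=77777775  [base 10] 7·10^7 + 7·10^6 + 7·10^5 + 7·10^4 + 7·10^3 + 7·10^2 + 7·10 + 5  →[10↦11]→  7·11^7 + 7·11^6 + 7·11^5 + 7·11^4 + 7·11^3 + 7·11^2 + 7·11 + 5 = 150051214  −1 ⇒ G_9=150051213

77777775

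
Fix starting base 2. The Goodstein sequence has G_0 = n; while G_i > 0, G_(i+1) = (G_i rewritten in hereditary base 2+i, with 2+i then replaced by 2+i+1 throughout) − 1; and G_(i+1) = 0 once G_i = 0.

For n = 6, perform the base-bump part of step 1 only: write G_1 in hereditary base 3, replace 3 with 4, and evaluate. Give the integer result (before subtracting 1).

258

6 —HB2→ 2^2 + 2 —bump→ 3^3 + 3 = 30 —(−1)→ 29
29 —HB3→ 3^3 + 2 —bump→ 4^4 + 2 = 258 —(−1)→ 257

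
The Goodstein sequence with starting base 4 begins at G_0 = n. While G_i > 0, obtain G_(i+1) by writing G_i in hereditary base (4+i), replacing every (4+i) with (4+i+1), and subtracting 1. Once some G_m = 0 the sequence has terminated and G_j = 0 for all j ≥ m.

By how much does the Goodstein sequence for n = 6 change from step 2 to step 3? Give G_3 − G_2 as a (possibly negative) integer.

i=0: 6 = 4 + 2 (b=4); 4→5: 5 + 2 = 7; 7−1 = 6
i=1: 6 = 5 + 1 (b=5); 5→6: 6 + 1 = 7; 7−1 = 6
i=2: 6 = 6 (b=6); 6→7: 7 = 7; 7−1 = 6

0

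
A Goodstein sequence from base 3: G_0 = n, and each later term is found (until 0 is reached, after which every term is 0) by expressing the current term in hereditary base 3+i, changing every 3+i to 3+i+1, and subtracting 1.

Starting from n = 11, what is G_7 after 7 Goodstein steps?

G_0=11  [base 3] 3^2 + 2  →[3↦4]→  4^2 + 2 = 18  −1 ⇒ G_1=17
G_1=17  [base 4] 4^2 + 1  →[4↦5]→  5^2 + 1 = 26  −1 ⇒ G_2=25
G_2=25  [base 5] 5^2  →[5↦6]→  6^2 = 36  −1 ⇒ G_3=35
G_3=35  [base 6] 5·6 + 5  →[6↦7]→  5·7 + 5 = 40  −1 ⇒ G_4=39
G_4=39  [base 7] 5·7 + 4  →[7↦8]→  5·8 + 4 = 44  −1 ⇒ G_5=43
G_5=43  [base 8] 5·8 + 3  →[8↦9]→  5·9 + 3 = 48  −1 ⇒ G_6=47
G_6=47  [base 9] 5·9 + 2  →[9↦10]→  5·10 + 2 = 52  −1 ⇒ G_7=51

51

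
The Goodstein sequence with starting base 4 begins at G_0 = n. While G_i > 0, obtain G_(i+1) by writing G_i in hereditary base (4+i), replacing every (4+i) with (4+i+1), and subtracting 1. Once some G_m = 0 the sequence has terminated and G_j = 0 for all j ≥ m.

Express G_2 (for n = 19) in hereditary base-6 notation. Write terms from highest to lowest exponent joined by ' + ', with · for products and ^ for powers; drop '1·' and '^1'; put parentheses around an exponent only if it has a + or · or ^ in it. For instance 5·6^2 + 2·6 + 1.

19 —HB4→ 4^2 + 3 —bump→ 5^2 + 3 = 28 —(−1)→ 27
27 —HB5→ 5^2 + 2 —bump→ 6^2 + 2 = 38 —(−1)→ 37
37 —HB6→ 6^2 + 1 —bump→ 7^2 + 1 = 50 —(−1)→ 49

6^2 + 1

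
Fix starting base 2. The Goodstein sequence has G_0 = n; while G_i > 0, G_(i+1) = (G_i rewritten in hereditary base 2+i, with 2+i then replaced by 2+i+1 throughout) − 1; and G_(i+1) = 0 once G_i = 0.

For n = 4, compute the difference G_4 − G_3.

23

G_0 = 4. HB_2(4) = 2^2. Bump = 27. G_1 = 26.
G_1 = 26. HB_3(26) = 2·3^2 + 2·3 + 2. Bump = 42. G_2 = 41.
G_2 = 41. HB_4(41) = 2·4^2 + 2·4 + 1. Bump = 61. G_3 = 60.
G_3 = 60. HB_5(60) = 2·5^2 + 2·5. Bump = 84. G_4 = 83.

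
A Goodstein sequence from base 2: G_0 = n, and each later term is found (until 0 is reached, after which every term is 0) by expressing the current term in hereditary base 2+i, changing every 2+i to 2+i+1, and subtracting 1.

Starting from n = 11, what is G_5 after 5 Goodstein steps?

5764801

G_0=11  [base 2] 2^(2 + 1) + 2 + 1  →[2↦3]→  3^(3 + 1) + 3 + 1 = 85  −1 ⇒ G_1=84
G_1=84  [base 3] 3^(3 + 1) + 3  →[3↦4]→  4^(4 + 1) + 4 = 1028  −1 ⇒ G_2=1027
G_2=1027  [base 4] 4^(4 + 1) + 3  →[4↦5]→  5^(5 + 1) + 3 = 15628  −1 ⇒ G_3=15627
G_3=15627  [base 5] 5^(5 + 1) + 2  →[5↦6]→  6^(6 + 1) + 2 = 279938  −1 ⇒ G_4=279937
G_4=279937  [base 6] 6^(6 + 1) + 1  →[6↦7]→  7^(7 + 1) + 1 = 5764802  −1 ⇒ G_5=5764801
G_5=5764801  [base 7] 7^(7 + 1)  →[7↦8]→  8^(8 + 1) = 134217728  −1 ⇒ G_6=134217727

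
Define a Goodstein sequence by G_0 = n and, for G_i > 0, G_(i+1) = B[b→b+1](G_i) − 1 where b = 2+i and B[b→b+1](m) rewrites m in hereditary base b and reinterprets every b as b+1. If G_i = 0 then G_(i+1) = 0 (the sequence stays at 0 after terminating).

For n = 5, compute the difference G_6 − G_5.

554

G_0 = 5. HB_2(5) = 2^2 + 1. Bump = 28. G_1 = 27.
G_1 = 27. HB_3(27) = 3^3. Bump = 256. G_2 = 255.
G_2 = 255. HB_4(255) = 3·4^3 + 3·4^2 + 3·4 + 3. Bump = 468. G_3 = 467.
G_3 = 467. HB_5(467) = 3·5^3 + 3·5^2 + 3·5 + 2. Bump = 776. G_4 = 775.
G_4 = 775. HB_6(775) = 3·6^3 + 3·6^2 + 3·6 + 1. Bump = 1198. G_5 = 1197.
G_5 = 1197. HB_7(1197) = 3·7^3 + 3·7^2 + 3·7. Bump = 1752. G_6 = 1751.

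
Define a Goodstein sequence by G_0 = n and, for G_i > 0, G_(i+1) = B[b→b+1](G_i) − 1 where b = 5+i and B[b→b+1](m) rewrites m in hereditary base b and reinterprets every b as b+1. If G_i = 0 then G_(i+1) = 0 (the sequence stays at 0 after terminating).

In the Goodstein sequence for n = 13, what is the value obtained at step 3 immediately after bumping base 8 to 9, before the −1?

[0] 13 ≡ 2·5 + 3 (base 5). Lift 6: 15. −1: 14.
[1] 14 ≡ 2·6 + 2 (base 6). Lift 7: 16. −1: 15.
[2] 15 ≡ 2·7 + 1 (base 7). Lift 8: 17. −1: 16.
[3] 16 ≡ 2·8 (base 8). Lift 9: 18. −1: 17.

18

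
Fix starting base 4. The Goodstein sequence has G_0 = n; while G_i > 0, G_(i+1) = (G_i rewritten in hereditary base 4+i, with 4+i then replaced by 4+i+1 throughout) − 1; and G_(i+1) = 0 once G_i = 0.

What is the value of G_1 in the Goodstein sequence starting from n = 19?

G_0 = 19. HB_4(19) = 4^2 + 3. Bump = 28. G_1 = 27.
G_1 = 27. HB_5(27) = 5^2 + 2. Bump = 38. G_2 = 37.

27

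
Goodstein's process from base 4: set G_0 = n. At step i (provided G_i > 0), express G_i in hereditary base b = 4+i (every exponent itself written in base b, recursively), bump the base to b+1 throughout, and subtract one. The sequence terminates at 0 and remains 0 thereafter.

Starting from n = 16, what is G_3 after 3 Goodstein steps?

30

step 0: 16 = 4^2; sub 5 for 4: 5^2; = 25; G_1 = 25−1 = 24
step 1: 24 = 4·5 + 4; sub 6 for 5: 4·6 + 4; = 28; G_2 = 28−1 = 27
step 2: 27 = 4·6 + 3; sub 7 for 6: 4·7 + 3; = 31; G_3 = 31−1 = 30
step 3: 30 = 4·7 + 2; sub 8 for 7: 4·8 + 2; = 34; G_4 = 34−1 = 33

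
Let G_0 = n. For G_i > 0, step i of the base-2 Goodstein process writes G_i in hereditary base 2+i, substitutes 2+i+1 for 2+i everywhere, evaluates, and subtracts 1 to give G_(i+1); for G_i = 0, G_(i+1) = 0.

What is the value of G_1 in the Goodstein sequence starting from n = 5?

[0] 5 ≡ 2^2 + 1 (base 2). Lift 3: 28. −1: 27.
[1] 27 ≡ 3^3 (base 3). Lift 4: 256. −1: 255.

27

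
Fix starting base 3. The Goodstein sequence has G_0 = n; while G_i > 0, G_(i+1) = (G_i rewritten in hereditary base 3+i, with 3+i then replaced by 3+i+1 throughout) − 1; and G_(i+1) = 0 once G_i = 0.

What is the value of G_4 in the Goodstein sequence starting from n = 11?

base 3: 11 = 3^2 + 2; at 4: 4^2 + 2 = 18; next = 17
base 4: 17 = 4^2 + 1; at 5: 5^2 + 1 = 26; next = 25
base 5: 25 = 5^2; at 6: 6^2 = 36; next = 35
base 6: 35 = 5·6 + 5; at 7: 5·7 + 5 = 40; next = 39
base 7: 39 = 5·7 + 4; at 8: 5·8 + 4 = 44; next = 43

39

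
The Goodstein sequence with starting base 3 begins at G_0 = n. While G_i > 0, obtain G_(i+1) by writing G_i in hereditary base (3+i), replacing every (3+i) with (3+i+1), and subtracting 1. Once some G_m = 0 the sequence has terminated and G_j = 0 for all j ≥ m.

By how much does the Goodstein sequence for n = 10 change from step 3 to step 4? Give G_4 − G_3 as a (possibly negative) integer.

3

G_0=10  [base 3] 3^2 + 1  →[3↦4]→  4^2 + 1 = 17  −1 ⇒ G_1=16
G_1=16  [base 4] 4^2  →[4↦5]→  5^2 = 25  −1 ⇒ G_2=24
G_2=24  [base 5] 4·5 + 4  →[5↦6]→  4·6 + 4 = 28  −1 ⇒ G_3=27
G_3=27  [base 6] 4·6 + 3  →[6↦7]→  4·7 + 3 = 31  −1 ⇒ G_4=30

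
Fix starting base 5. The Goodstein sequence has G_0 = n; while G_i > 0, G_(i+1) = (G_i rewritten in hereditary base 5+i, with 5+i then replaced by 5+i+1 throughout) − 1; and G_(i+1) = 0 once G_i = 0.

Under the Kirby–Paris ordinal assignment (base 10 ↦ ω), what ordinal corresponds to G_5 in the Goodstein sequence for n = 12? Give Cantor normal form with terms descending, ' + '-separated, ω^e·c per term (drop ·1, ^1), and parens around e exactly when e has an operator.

ω + 5

(0) 12|_5 = 2·5 + 2 ↦ 2·6 + 2|_6 = 14 ⇒ 13
(1) 13|_6 = 2·6 + 1 ↦ 2·7 + 1|_7 = 15 ⇒ 14
(2) 14|_7 = 2·7 ↦ 2·8|_8 = 16 ⇒ 15
(3) 15|_8 = 8 + 7 ↦ 9 + 7|_9 = 16 ⇒ 15
(4) 15|_9 = 9 + 6 ↦ 10 + 6|_10 = 16 ⇒ 15
(5) 15|_10 = 10 + 5 ↦ 11 + 5|_11 = 16 ⇒ 15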